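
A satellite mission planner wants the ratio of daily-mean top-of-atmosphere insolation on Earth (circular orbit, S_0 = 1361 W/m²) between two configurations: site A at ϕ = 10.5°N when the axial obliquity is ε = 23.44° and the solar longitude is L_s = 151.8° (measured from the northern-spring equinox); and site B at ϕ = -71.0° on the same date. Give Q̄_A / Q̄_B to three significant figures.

— Configuration A (ϕ=+10.5°):
Solar declination: sin δ = sin ε · sin L_s = sin 23.44° × sin 151.8° = 0.18798, so δ = +10.835°.
cos h₀ = −tan(+10.5°) tan(+10.835°) = -0.0355, h₀ = 1.6063 rad.
Bracket: h₀ sin ϕ sin δ + cos ϕ cos δ sin h₀ = 1.6063×0.18224×0.18798 + 0.98325×0.98217×0.99937 = 0.055028 + 0.965110 = 1.020138.
Q̄ = (S_0/π) × [bracket] = (1361/π) × 1.020138 = 441.94 W/m².
— Configuration B (ϕ=-71.0°):
cos h₀ = −tan(-71.0°) tan(+10.835°) = 0.5558, h₀ = 0.9814 rad.
Bracket: h₀ sin ϕ sin δ + cos ϕ cos δ sin h₀ = 0.9814×-0.94552×0.18798 + 0.32557×0.98217×0.83130 = -0.174433 + 0.265821 = 0.091388.
Q̄ = (S_0/π) × [bracket] = (1361/π) × 0.091388 = 39.591 W/m².
Ratio Q̄_A / Q̄_B = 441.94 / 39.591 = 11.16.

Q̄_A / Q̄_B ≈ 11.2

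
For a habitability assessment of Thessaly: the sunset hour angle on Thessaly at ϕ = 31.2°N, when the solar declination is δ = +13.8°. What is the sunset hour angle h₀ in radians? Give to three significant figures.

cos h₀ = −tan ϕ · tan δ = −tan(+31.2°) × tan(+13.800°) = -0.1488, so h₀ = 1.7201 rad = 98.55°.

h₀ = 1.72 rad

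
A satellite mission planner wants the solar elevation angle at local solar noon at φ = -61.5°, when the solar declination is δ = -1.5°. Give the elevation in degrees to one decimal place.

30.0°

At local noon the hour angle is zero, so the zenith angle equals |φ − δ| = |-61.5° − (-1.500°)| = 60.000°.
Elevation = 90° − 60.000° = 30.0°.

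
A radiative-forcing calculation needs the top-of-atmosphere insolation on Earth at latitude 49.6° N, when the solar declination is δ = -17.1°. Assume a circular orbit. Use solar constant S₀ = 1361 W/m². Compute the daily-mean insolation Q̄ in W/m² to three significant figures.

cos H₀ = −tan(+49.6°) tan(-17.100°) = 0.3615, H₀ = 1.2009 rad.
Bracket: H₀ sin φ sin δ + cos φ cos δ sin H₀ = 1.2009×0.76154×-0.29404 + 0.64812×0.95579×0.93238 = -0.268909 + 0.577578 = 0.308669.
Q̄ = (S₀/π) × [bracket] = (1361/π) × 0.308669 = 133.7 W/m².

Q̄ ≈ 134 W/m²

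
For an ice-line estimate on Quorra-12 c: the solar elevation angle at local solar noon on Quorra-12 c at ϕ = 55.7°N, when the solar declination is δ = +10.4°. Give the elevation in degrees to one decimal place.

44.7°

At local noon the hour angle is zero, so the zenith angle equals |ϕ − δ| = |+55.7° − (+10.400°)| = 45.300°.
Elevation = 90° − 45.300° = 44.7°.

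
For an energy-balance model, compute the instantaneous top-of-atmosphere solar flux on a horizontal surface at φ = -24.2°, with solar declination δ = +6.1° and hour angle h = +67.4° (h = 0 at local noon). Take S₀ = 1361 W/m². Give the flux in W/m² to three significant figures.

415 W/m²

cos θ_z = sin φ sin δ + cos φ cos δ cos h = -0.043560 + 0.348539 = 0.304979.
Flux = S₀ · cos θ_z = 1361 × 0.304979 = 415.1 W/m².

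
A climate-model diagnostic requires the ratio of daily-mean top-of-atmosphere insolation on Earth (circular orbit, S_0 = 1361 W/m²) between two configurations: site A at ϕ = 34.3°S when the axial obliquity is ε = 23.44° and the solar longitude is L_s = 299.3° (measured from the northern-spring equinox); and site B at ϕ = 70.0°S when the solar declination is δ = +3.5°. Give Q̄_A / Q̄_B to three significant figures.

— Configuration A (ϕ=-34.3°):
Solar declination: sin δ = sin ε · sin L_s = sin 23.44° × sin 299.3° = -0.34690, so δ = -20.298°.
cos h₀ = −tan(-34.3°) tan(-20.298°) = -0.2523, h₀ = 1.8259 rad.
Bracket: h₀ sin ϕ sin δ + cos ϕ cos δ sin h₀ = 1.8259×-0.56353×-0.34690 + 0.82610×0.93790×0.96765 = 0.356943 + 0.749734 = 1.106677.
Q̄ = (S_0/π) × [bracket] = (1361/π) × 1.106677 = 479.43 W/m².
— Configuration B (ϕ=-70.0°):
cos h₀ = −tan(-70.0°) tan(+3.500°) = 0.1680, h₀ = 1.4020 rad.
Bracket: h₀ sin ϕ sin δ + cos ϕ cos δ sin h₀ = 1.4020×-0.93969×0.06105 + 0.34202×0.99813×0.98578 = -0.080430 + 0.336526 = 0.256096.
Q̄ = (S_0/π) × [bracket] = (1361/π) × 0.256096 = 110.95 W/m².
Ratio Q̄_A / Q̄_B = 479.43 / 110.95 = 4.321.

Q̄_A / Q̄_B ≈ 4.32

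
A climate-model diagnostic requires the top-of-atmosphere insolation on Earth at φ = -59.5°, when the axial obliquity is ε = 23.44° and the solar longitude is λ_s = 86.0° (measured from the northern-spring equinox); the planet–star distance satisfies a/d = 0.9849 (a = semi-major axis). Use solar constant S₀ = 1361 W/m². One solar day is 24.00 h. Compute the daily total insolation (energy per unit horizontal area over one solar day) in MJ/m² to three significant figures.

Solar declination: sin δ = sin ε · sin λ_s = sin 23.44° × sin 86.0° = 0.39682, so δ = +23.380°.
cos H₀ = −tan(-59.5°) tan(+23.380°) = 0.7339, H₀ = 0.7467 rad.
Bracket: H₀ sin φ sin δ + cos φ cos δ sin H₀ = 0.7467×-0.86163×0.39682 + 0.50754×0.91790×0.67923 = -0.255306 + 0.316434 = 0.061128.
Inverse-square distance factor (a/d)² = 0.9849² = 0.970028.
Q̄ = (S₀/π) × 0.970028 × [bracket] = (1361/π) × 0.970028 × 0.061128 = 25.688 W/m².
Daily total = Q̄ × 24.00 h × 3600 s/h = 25.688 × 24.00 × 3600 / 10⁶ = 2.219 MJ/m².

2.22 MJ/m²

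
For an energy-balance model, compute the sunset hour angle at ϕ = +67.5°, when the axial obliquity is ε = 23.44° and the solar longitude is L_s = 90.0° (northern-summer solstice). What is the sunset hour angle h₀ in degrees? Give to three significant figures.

h₀ = 180°

Solar declination: sin δ = sin ε · sin L_s = sin 23.44° × sin 90.0° = 0.39779, so δ = +23.440°.
Sunrise equation: cos h₀ = −tan ϕ · tan δ = -1.0467 ≤ −1, so the Sun never sets (polar day) and h₀ = π.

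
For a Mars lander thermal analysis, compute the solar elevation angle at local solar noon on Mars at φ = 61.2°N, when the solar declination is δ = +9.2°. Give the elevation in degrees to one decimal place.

At local noon the hour angle is zero, so the zenith angle equals |φ − δ| = |+61.2° − (+9.200°)| = 52.000°.
Elevation = 90° − 52.000° = 38.0°.

38.0°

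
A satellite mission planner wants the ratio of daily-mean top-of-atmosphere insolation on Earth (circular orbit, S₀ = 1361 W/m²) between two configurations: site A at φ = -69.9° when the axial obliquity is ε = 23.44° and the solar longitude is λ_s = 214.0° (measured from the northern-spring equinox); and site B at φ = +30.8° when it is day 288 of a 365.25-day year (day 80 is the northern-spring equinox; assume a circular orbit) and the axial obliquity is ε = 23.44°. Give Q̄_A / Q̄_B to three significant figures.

— Configuration A (φ=-69.9°):
Solar declination: sin δ = sin ε · sin λ_s = sin 23.44° × sin 214.0° = -0.22244, so δ = -12.852°.
cos H₀ = −tan(-69.9°) tan(-12.852°) = -0.6235, H₀ = 2.2440 rad.
Bracket: H₀ sin φ sin δ + cos φ cos δ sin H₀ = 2.2440×-0.93909×-0.22244 + 0.34366×0.97495×0.78185 = 0.468752 + 0.261960 = 0.730712.
Q̄ = (S₀/π) × [bracket] = (1361/π) × 0.730712 = 316.56 W/m².
— Configuration B (φ=+30.8°):
Solar longitude: λ_s = 360° × (288 − 80)/365.25 = 205.010°.
sin δ = sin 23.44° × sin 205.010° = -0.16818, so δ = -9.682°.
cos H₀ = −tan(+30.8°) tan(-9.682°) = 0.1017, H₀ = 1.4689 rad.
Bracket: H₀ sin φ sin δ + cos φ cos δ sin H₀ = 1.4689×0.51204×-0.16818 + 0.85896×0.98576×0.99481 = -0.126494 + 0.842334 = 0.715840.
Q̄ = (S₀/π) × [bracket] = (1361/π) × 0.715840 = 310.12 W/m².
Ratio Q̄_A / Q̄_B = 316.56 / 310.12 = 1.021.

Q̄_A / Q̄_B ≈ 1.02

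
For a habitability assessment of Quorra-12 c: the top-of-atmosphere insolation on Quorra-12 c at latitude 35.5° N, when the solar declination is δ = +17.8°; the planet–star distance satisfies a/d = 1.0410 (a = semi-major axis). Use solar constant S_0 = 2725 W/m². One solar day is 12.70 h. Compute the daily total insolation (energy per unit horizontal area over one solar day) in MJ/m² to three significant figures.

46.2 MJ/m²

cos h₀ = −tan(+35.5°) tan(+17.800°) = -0.2290, h₀ = 1.8019 rad.
Bracket: h₀ sin ϕ sin δ + cos ϕ cos δ sin h₀ = 1.8019×0.58070×0.30570 + 0.81412×0.95213×0.97342 = 0.319873 + 0.754545 = 1.074418.
Inverse-square distance factor (a/d)² = 1.0410² = 1.083681.
Q̄ = (S_0/π) × 1.083681 × [bracket] = (2725/π) × 1.083681 × 1.074418 = 1009.9 W/m².
Daily total = Q̄ × 12.70 h × 3600 s/h = 1009.9 × 12.70 × 3600 / 10⁶ = 46.17 MJ/m².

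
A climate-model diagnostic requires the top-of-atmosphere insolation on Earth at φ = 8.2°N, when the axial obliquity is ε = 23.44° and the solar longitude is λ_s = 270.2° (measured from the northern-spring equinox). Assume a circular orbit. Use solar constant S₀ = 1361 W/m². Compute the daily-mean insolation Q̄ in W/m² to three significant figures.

Q̄ ≈ 356 W/m²

Solar declination: sin δ = sin ε · sin λ_s = sin 23.44° × sin 270.2° = -0.39779, so δ = -23.440°.
cos H₀ = −tan(+8.2°) tan(-23.440°) = 0.0625, H₀ = 1.5083 rad.
Bracket: H₀ sin φ sin δ + cos φ cos δ sin H₀ = 1.5083×0.14263×-0.39779 + 0.98978×0.91748×0.99805 = -0.085576 + 0.906333 = 0.820757.
Q̄ = (S₀/π) × [bracket] = (1361/π) × 0.820757 = 355.6 W/m².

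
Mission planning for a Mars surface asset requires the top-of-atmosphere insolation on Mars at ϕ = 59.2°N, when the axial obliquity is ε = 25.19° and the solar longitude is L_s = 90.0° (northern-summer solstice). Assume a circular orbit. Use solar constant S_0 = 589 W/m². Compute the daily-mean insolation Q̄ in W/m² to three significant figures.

Solar declination: sin δ = sin ε · sin L_s = sin 25.19° × sin 90.0° = 0.42562, so δ = +25.190°.
cos h₀ = −tan(+59.2°) tan(+25.190°) = -0.7890, h₀ = 2.4800 rad.
Bracket: h₀ sin ϕ sin δ + cos ϕ cos δ sin h₀ = 2.4800×0.85896×0.42562 + 0.51204×0.90490×0.61437 = 0.906665 + 0.284665 = 1.191330.
Q̄ = (S_0/π) × [bracket] = (589/π) × 1.191330 = 223.4 W/m².

Q̄ ≈ 223 W/m²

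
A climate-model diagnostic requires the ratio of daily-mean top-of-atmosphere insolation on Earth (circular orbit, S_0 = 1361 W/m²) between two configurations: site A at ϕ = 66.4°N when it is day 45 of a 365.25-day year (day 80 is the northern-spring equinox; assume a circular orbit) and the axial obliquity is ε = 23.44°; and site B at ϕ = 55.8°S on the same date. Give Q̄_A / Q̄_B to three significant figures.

Q̄_A / Q̄_B ≈ 0.140

— Configuration A (ϕ=+66.4°):
Solar longitude: L_s = 360° × (45 − 80)/365.25 = -34.497°, i.e. -34.497° + 360° = 325.503°.
sin δ = sin 23.44° × sin 325.503° = -0.22529, so δ = -13.020°.
cos h₀ = −tan(+66.4°) tan(-13.020°) = 0.5293, h₀ = 1.0130 rad.
Bracket: h₀ sin ϕ sin δ + cos ϕ cos δ sin h₀ = 1.0130×0.91636×-0.22529 + 0.40035×0.97429×0.84845 = -0.209131 + 0.330944 = 0.121813.
Q̄ = (S_0/π) × [bracket] = (1361/π) × 0.121813 = 52.772 W/m².
— Configuration B (ϕ=-55.8°):
cos h₀ = −tan(-55.8°) tan(-13.020°) = -0.3403, h₀ = 1.9180 rad.
Bracket: h₀ sin ϕ sin δ + cos ϕ cos δ sin h₀ = 1.9180×-0.82708×-0.22529 + 0.56208×0.97429×0.94033 = 0.357386 + 0.514952 = 0.872338.
Q̄ = (S_0/π) × [bracket] = (1361/π) × 0.872338 = 377.91 W/m².
Ratio Q̄_A / Q̄_B = 52.772 / 377.91 = 0.1396.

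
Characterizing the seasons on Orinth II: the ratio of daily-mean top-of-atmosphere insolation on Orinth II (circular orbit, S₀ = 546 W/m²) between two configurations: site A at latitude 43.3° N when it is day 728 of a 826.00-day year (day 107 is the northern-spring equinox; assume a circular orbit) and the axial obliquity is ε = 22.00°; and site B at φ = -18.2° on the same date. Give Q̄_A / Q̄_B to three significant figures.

— Configuration A (φ=+43.3°):
Solar longitude: λ_s = 360° × (728 − 107)/826.00 = 270.654°.
sin δ = sin 22.00° × sin 270.654° = -0.37458, so δ = -21.998°.
cos H₀ = −tan(+43.3°) tan(-21.998°) = 0.3807, H₀ = 1.1802 rad.
Bracket: H₀ sin φ sin δ + cos φ cos δ sin H₀ = 1.1802×0.68582×-0.37458 + 0.72777×0.92719×0.92470 = -0.303187 + 0.623970 = 0.320783.
Q̄ = (S₀/π) × [bracket] = (546/π) × 0.320783 = 55.751 W/m².
— Configuration B (φ=-18.2°):
cos H₀ = −tan(-18.2°) tan(-21.998°) = -0.1328, H₀ = 1.7040 rad.
Bracket: H₀ sin φ sin δ + cos φ cos δ sin H₀ = 1.7040×-0.31233×-0.37458 + 0.94997×0.92719×0.99114 = 0.199355 + 0.872999 = 1.072354.
Q̄ = (S₀/π) × [bracket] = (546/π) × 1.072354 = 186.37 W/m².
Ratio Q̄_A / Q̄_B = 55.751 / 186.37 = 0.2991.

Q̄_A / Q̄_B ≈ 0.299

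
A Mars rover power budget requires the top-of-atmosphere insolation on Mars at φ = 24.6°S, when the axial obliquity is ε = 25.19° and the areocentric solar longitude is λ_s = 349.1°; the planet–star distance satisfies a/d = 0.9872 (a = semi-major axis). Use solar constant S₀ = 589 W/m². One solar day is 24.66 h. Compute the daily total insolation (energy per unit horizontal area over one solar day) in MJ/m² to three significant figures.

sin δ = sin 25.19° × sin 349.1° = -0.08048, so δ = -4.616°.
cos H₀ = −tan(-24.6°) tan(-4.616°) = -0.0370, H₀ = 1.6078 rad.
Bracket: H₀ sin φ sin δ + cos φ cos δ sin H₀ = 1.6078×-0.41628×-0.08048 + 0.90924×0.99676×0.99932 = 0.053865 + 0.905678 = 0.959543.
Inverse-square distance factor (a/d)² = 0.9872² = 0.974564.
Q̄ = (S₀/π) × 0.974564 × [bracket] = (589/π) × 0.974564 × 0.959543 = 175.32 W/m².
Daily total = Q̄ × 24.66 h × 3600 s/h = 175.32 × 24.66 × 3600 / 10⁶ = 15.56 MJ/m².

15.6 MJ/m²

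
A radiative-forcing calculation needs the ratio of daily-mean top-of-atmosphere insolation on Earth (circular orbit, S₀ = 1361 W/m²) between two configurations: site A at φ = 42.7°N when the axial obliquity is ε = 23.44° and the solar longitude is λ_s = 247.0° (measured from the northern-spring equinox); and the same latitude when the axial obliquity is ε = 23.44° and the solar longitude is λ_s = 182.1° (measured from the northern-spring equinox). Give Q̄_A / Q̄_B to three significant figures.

— Configuration A (φ=+42.7°):
Solar declination: sin δ = sin ε · sin λ_s = sin 23.44° × sin 247.0° = -0.36617, so δ = -21.479°.
cos H₀ = −tan(+42.7°) tan(-21.479°) = 0.3631, H₀ = 1.1992 rad.
Bracket: H₀ sin φ sin δ + cos φ cos δ sin H₀ = 1.1992×0.67816×-0.36617 + 0.73491×0.93055×0.93175 = -0.297788 + 0.637196 = 0.339408.
Q̄ = (S₀/π) × [bracket] = (1361/π) × 0.339408 = 147.04 W/m².
— Configuration B (φ=+42.7°):
Solar declination: sin δ = sin ε · sin λ_s = sin 23.44° × sin 182.1° = -0.01458, so δ = -0.835°.
cos H₀ = −tan(+42.7°) tan(-0.835°) = 0.0135, H₀ = 1.5573 rad.
Bracket: H₀ sin φ sin δ + cos φ cos δ sin H₀ = 1.5573×0.67816×-0.01458 + 0.73491×0.99989×0.99991 = -0.015398 + 0.734763 = 0.719365.
Q̄ = (S₀/π) × [bracket] = (1361/π) × 0.719365 = 311.64 W/m².
Ratio Q̄_A / Q̄_B = 147.04 / 311.64 = 0.4718.

Q̄_A / Q̄_B ≈ 0.472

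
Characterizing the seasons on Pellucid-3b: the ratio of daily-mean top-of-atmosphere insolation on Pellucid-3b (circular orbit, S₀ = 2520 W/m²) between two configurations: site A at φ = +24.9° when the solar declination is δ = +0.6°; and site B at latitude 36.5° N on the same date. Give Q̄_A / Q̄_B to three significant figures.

Q̄_A / Q̄_B ≈ 1.12

— Configuration A (φ=+24.9°):
cos H₀ = −tan(+24.9°) tan(+0.600°) = -0.0049, H₀ = 1.5757 rad.
Bracket: H₀ sin φ sin δ + cos φ cos δ sin H₀ = 1.5757×0.42104×0.01047 + 0.90704×0.99995×0.99999 = 0.006946 + 0.906986 = 0.913932.
Q̄ = (S₀/π) × [bracket] = (2520/π) × 0.913932 = 733.10 W/m².
— Configuration B (φ=+36.5°):
cos H₀ = −tan(+36.5°) tan(+0.600°) = -0.0077, H₀ = 1.5785 rad.
Bracket: H₀ sin φ sin δ + cos φ cos δ sin H₀ = 1.5785×0.59482×0.01047 + 0.80386×0.99995×0.99997 = 0.009831 + 0.803796 = 0.813627.
Q̄ = (S₀/π) × [bracket] = (2520/π) × 0.813627 = 652.64 W/m².
Ratio Q̄_A / Q̄_B = 733.10 / 652.64 = 1.123.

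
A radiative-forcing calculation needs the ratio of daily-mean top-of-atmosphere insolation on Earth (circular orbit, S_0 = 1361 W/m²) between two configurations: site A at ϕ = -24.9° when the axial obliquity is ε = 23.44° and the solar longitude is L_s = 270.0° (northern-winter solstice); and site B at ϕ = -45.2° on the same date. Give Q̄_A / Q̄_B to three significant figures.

Q̄_A / Q̄_B ≈ 0.965

— Configuration A (ϕ=-24.9°):
Solar declination: sin δ = sin ε · sin L_s = sin 23.44° × sin 270.0° = -0.39779, so δ = -23.440°.
cos h₀ = −tan(-24.9°) tan(-23.440°) = -0.2013, h₀ = 1.7734 rad.
Bracket: h₀ sin ϕ sin δ + cos ϕ cos δ sin h₀ = 1.7734×-0.42104×-0.39779 + 0.90704×0.91748×0.97954 = 0.297019 + 0.815164 = 1.112183.
Q̄ = (S_0/π) × [bracket] = (1361/π) × 1.112183 = 481.82 W/m².
— Configuration B (ϕ=-45.2°):
cos h₀ = −tan(-45.2°) tan(-23.440°) = -0.4366, h₀ = 2.0226 rad.
Bracket: h₀ sin ϕ sin δ + cos ϕ cos δ sin h₀ = 2.0226×-0.70957×-0.39779 + 0.70463×0.91748×0.89965 = 0.570899 + 0.581609 = 1.152508.
Q̄ = (S_0/π) × [bracket] = (1361/π) × 1.152508 = 499.29 W/m².
Ratio Q̄_A / Q̄_B = 481.82 / 499.29 = 0.9650.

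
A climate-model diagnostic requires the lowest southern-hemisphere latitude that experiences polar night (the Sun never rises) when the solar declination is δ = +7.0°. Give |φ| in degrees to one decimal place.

|φ| = 83.0°

Polar night requires cos H₀ = −tan φ tan δ ≥ 1, i.e. tan φ tan δ ≤ −1.
The boundary is |tan φ| · |tan δ| = 1, so |φ| = 90° − |δ| = 90° − 7.0° = 83.0° in the southern hemisphere.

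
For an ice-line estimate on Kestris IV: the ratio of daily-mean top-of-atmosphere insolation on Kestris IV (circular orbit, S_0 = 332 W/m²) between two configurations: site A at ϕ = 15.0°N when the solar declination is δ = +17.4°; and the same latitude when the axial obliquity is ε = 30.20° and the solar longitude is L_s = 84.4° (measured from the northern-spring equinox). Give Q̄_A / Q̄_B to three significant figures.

— Configuration A (ϕ=+15.0°):
cos h₀ = −tan(+15.0°) tan(+17.400°) = -0.0840, h₀ = 1.6549 rad.
Bracket: h₀ sin ϕ sin δ + cos ϕ cos δ sin h₀ = 1.6549×0.25882×0.29904 + 0.96593×0.95424×0.99647 = 0.128085 + 0.918475 = 1.046560.
Q̄ = (S_0/π) × [bracket] = (332/π) × 1.046560 = 110.60 W/m².
— Configuration B (ϕ=+15.0°):
Solar declination: sin δ = sin ε · sin L_s = sin 30.20° × sin 84.4° = 0.50062, so δ = +30.041°.
cos h₀ = −tan(+15.0°) tan(+30.041°) = -0.1550, h₀ = 1.7264 rad.
Bracket: h₀ sin ϕ sin δ + cos ϕ cos δ sin h₀ = 1.7264×0.25882×0.50062 + 0.96593×0.86567×0.98792 = 0.223690 + 0.826076 = 1.049766.
Q̄ = (S_0/π) × [bracket] = (332/π) × 1.049766 = 110.94 W/m².
Ratio Q̄_A / Q̄_B = 110.60 / 110.94 = 0.9969.

Q̄_A / Q̄_B ≈ 0.997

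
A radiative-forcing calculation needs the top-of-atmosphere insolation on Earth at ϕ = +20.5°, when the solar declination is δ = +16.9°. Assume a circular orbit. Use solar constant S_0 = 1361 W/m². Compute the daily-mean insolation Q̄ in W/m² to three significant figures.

cos h₀ = −tan(+20.5°) tan(+16.900°) = -0.1136, h₀ = 1.6846 rad.
Bracket: h₀ sin ϕ sin δ + cos ϕ cos δ sin h₀ = 1.6846×0.35021×0.29070 + 0.93667×0.95681×0.99353 = 0.171502 + 0.890417 = 1.061919.
Q̄ = (S_0/π) × [bracket] = (1361/π) × 1.061919 = 460.0 W/m².

Q̄ ≈ 460 W/m²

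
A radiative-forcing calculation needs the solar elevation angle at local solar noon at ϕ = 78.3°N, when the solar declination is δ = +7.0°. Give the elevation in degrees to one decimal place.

At local noon the hour angle is zero, so the zenith angle equals |ϕ − δ| = |+78.3° − (+7.000°)| = 71.300°.
Elevation = 90° − 71.300° = 18.7°.

18.7°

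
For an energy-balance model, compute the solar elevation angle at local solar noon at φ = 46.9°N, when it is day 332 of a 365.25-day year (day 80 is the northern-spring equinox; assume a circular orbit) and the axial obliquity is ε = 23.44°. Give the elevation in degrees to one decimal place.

Solar longitude: λ_s = 360° × (332 − 80)/365.25 = 248.378°.
sin δ = sin 23.44° × sin 248.378° = -0.36980, so δ = -21.703°.
At local noon the hour angle is zero, so the zenith angle equals |φ − δ| = |+46.9° − (-21.703°)| = 68.603°.
Elevation = 90° − 68.603° = 21.4°.

21.4°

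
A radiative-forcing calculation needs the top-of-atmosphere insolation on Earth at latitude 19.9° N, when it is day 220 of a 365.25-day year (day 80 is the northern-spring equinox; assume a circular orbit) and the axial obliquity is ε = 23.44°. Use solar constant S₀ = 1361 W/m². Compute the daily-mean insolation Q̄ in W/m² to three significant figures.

Solar longitude: λ_s = 360° × (220 − 80)/365.25 = 137.988°.
sin δ = sin 23.44° × sin 137.988° = 0.26624, so δ = +15.440°.
cos H₀ = −tan(+19.9°) tan(+15.440°) = -0.1000, H₀ = 1.6709 rad.
Bracket: H₀ sin φ sin δ + cos φ cos δ sin H₀ = 1.6709×0.34038×0.26624 + 0.94029×0.96391×0.99499 = 0.151422 + 0.901814 = 1.053236.
Q̄ = (S₀/π) × [bracket] = (1361/π) × 1.053236 = 456.3 W/m².

Q̄ ≈ 456 W/m²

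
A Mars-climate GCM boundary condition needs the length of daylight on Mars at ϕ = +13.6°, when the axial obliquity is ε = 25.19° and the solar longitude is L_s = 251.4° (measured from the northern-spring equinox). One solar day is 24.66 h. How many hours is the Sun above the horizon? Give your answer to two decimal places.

Solar declination: sin δ = sin ε · sin L_s = sin 25.19° × sin 251.4° = -0.40339, so δ = -23.790°.
cos h₀ = −tan ϕ · tan δ = −tan(+13.6°) × tan(-23.790°) = 0.1067, so h₀ = 1.4639 rad = 83.88°.
Daylight = 2h₀/(2π) × 24.66 h = (1.4639/π) × 24.66 = 11.49 h.

11.49 h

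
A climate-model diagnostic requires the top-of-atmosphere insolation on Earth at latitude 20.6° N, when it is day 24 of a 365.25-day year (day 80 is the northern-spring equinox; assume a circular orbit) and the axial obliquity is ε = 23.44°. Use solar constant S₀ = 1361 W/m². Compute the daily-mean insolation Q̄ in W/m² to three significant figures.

Q̄ ≈ 308 W/m²

Solar longitude: λ_s = 360° × (24 − 80)/365.25 = -55.195°, i.e. -55.195° + 360° = 304.805°.
sin δ = sin 23.44° × sin 304.805° = -0.32662, so δ = -19.064°.
cos H₀ = −tan(+20.6°) tan(-19.064°) = 0.1299, H₀ = 1.4405 rad.
Bracket: H₀ sin φ sin δ + cos φ cos δ sin H₀ = 1.4405×0.35184×-0.32662 + 0.93606×0.94515×0.99153 = -0.165539 + 0.877224 = 0.711685.
Q̄ = (S₀/π) × [bracket] = (1361/π) × 0.711685 = 308.3 W/m².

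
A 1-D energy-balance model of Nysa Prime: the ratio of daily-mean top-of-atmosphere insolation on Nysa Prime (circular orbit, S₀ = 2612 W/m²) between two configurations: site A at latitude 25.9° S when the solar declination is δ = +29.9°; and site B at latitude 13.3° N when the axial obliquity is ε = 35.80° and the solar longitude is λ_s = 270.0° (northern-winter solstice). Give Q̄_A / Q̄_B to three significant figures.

Q̄_A / Q̄_B ≈ 0.795

— Configuration A (φ=-25.9°):
cos H₀ = −tan(-25.9°) tan(+29.900°) = 0.2792, H₀ = 1.2878 rad.
Bracket: H₀ sin φ sin δ + cos φ cos δ sin H₀ = 1.2878×-0.43680×0.49849 + 0.89956×0.86690×0.96023 = -0.280406 + 0.748815 = 0.468409.
Q̄ = (S₀/π) × [bracket] = (2612/π) × 0.468409 = 389.45 W/m².
— Configuration B (φ=+13.3°):
Solar declination: sin δ = sin ε · sin λ_s = sin 35.80° × sin 270.0° = -0.58496, so δ = -35.800°.
cos H₀ = −tan(+13.3°) tan(-35.800°) = 0.1705, H₀ = 1.3995 rad.
Bracket: H₀ sin φ sin δ + cos φ cos δ sin H₀ = 1.3995×0.23005×-0.58496 + 0.97318×0.81106×0.98536 = -0.188331 + 0.777752 = 0.589421.
Q̄ = (S₀/π) × [bracket] = (2612/π) × 0.589421 = 490.06 W/m².
Ratio Q̄_A / Q̄_B = 389.45 / 490.06 = 0.7947.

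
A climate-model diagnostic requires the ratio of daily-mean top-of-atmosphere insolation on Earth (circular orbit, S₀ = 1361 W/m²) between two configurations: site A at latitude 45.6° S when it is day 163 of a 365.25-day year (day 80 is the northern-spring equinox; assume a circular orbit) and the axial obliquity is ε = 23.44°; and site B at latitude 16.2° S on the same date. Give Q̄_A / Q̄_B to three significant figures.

— Configuration A (φ=-45.6°):
Solar longitude: λ_s = 360° × (163 − 80)/365.25 = 81.807°.
sin δ = sin 23.44° × sin 81.807° = 0.39373, so δ = +23.187°.
cos H₀ = −tan(-45.6°) tan(+23.187°) = 0.4374, H₀ = 1.1181 rad.
Bracket: H₀ sin φ sin δ + cos φ cos δ sin H₀ = 1.1181×-0.71447×0.39373 + 0.69966×0.91923×0.89927 = -0.314531 + 0.578364 = 0.263833.
Q̄ = (S₀/π) × [bracket] = (1361/π) × 0.263833 = 114.30 W/m².
— Configuration B (φ=-16.2°):
cos H₀ = −tan(-16.2°) tan(+23.187°) = 0.1244, H₀ = 1.4460 rad.
Bracket: H₀ sin φ sin δ + cos φ cos δ sin H₀ = 1.4460×-0.27899×0.39373 + 0.96029×0.91923×0.99223 = -0.158838 + 0.875869 = 0.717031.
Q̄ = (S₀/π) × [bracket] = (1361/π) × 0.717031 = 310.63 W/m².
Ratio Q̄_A / Q̄_B = 114.30 / 310.63 = 0.3680.

Q̄_A / Q̄_B ≈ 0.368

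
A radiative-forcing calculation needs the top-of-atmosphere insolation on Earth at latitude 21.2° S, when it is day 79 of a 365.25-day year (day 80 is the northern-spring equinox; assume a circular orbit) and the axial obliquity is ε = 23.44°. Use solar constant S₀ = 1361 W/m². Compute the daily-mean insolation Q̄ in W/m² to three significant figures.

Q̄ ≈ 406 W/m²

Solar longitude: λ_s = 360° × (79 − 80)/365.25 = -0.986°, i.e. -0.986° + 360° = 359.014°.
sin δ = sin 23.44° × sin 359.014° = -0.00684, so δ = -0.392°.
cos H₀ = −tan(-21.2°) tan(-0.392°) = -0.0027, H₀ = 1.5735 rad.
Bracket: H₀ sin φ sin δ + cos φ cos δ sin H₀ = 1.5735×-0.36162×-0.00684 + 0.93232×0.99998×1.00000 = 0.003892 + 0.932301 = 0.936193.
Q̄ = (S₀/π) × [bracket] = (1361/π) × 0.936193 = 405.6 W/m².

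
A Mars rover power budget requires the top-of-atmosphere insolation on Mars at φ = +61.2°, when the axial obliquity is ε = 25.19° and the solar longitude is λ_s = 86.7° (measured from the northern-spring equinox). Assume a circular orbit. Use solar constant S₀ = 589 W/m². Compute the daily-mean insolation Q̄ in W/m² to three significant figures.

Solar declination: sin δ = sin ε · sin λ_s = sin 25.19° × sin 86.7° = 0.42492, so δ = +25.145°.
cos H₀ = −tan(+61.2°) tan(+25.145°) = -0.8538, H₀ = 2.5941 rad.
Bracket: H₀ sin φ sin δ + cos φ cos δ sin H₀ = 2.5941×0.87631×0.42492 + 0.48175×0.90523×0.52055 = 0.965943 + 0.227009 = 1.192952.
Q̄ = (S₀/π) × [bracket] = (589/π) × 1.192952 = 223.7 W/m².

Q̄ ≈ 224 W/m²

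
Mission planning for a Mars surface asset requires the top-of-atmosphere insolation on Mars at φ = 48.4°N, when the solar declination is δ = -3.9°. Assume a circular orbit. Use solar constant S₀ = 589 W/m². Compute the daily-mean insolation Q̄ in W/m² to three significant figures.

cos H₀ = −tan(+48.4°) tan(-3.900°) = 0.0768, H₀ = 1.4939 rad.
Bracket: H₀ sin φ sin δ + cos φ cos δ sin H₀ = 1.4939×0.74780×-0.06802 + 0.66393×0.99768×0.99705 = -0.075988 + 0.660436 = 0.584448.
Q̄ = (S₀/π) × [bracket] = (589/π) × 0.584448 = 109.6 W/m².

Q̄ ≈ 110 W/m²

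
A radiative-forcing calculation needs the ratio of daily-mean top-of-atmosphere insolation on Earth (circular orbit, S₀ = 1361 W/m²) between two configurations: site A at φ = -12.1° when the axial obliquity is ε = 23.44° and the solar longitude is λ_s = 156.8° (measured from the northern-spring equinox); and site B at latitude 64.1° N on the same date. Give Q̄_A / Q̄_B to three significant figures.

— Configuration A (φ=-12.1°):
Solar declination: sin δ = sin ε · sin λ_s = sin 23.44° × sin 156.8° = 0.15671, so δ = +9.016°.
cos H₀ = −tan(-12.1°) tan(+9.016°) = 0.0340, H₀ = 1.5368 rad.
Bracket: H₀ sin φ sin δ + cos φ cos δ sin H₀ = 1.5368×-0.20962×0.15671 + 0.97778×0.98765×0.99942 = -0.050483 + 0.965144 = 0.914661.
Q̄ = (S₀/π) × [bracket] = (1361/π) × 0.914661 = 396.25 W/m².
— Configuration B (φ=+64.1°):
cos H₀ = −tan(+64.1°) tan(+9.016°) = -0.3268, H₀ = 1.9037 rad.
Bracket: H₀ sin φ sin δ + cos φ cos δ sin H₀ = 1.9037×0.89956×0.15671 + 0.43680×0.98765×0.94511 = 0.268365 + 0.407726 = 0.676091.
Q̄ = (S₀/π) × [bracket] = (1361/π) × 0.676091 = 292.90 W/m².
Ratio Q̄_A / Q̄_B = 396.25 / 292.90 = 1.353.

Q̄_A / Q̄_B ≈ 1.35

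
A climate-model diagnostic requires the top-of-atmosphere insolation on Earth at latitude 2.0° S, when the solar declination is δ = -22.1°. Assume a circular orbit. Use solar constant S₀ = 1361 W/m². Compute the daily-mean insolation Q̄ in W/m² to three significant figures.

Q̄ ≈ 410 W/m²

cos H₀ = −tan(-2.0°) tan(-22.100°) = -0.0142, H₀ = 1.5850 rad.
Bracket: H₀ sin φ sin δ + cos φ cos δ sin H₀ = 1.5850×-0.03490×-0.37622 + 0.99939×0.92653×0.99990 = 0.020811 + 0.925872 = 0.946683.
Q̄ = (S₀/π) × [bracket] = (1361/π) × 0.946683 = 410.1 W/m².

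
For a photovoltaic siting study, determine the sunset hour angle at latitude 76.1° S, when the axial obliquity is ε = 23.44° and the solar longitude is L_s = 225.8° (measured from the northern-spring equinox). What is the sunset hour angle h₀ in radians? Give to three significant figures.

h₀ = 3.14 rad

Solar declination: sin δ = sin ε · sin L_s = sin 23.44° × sin 225.8° = -0.28518, so δ = -16.570°.
Sunrise equation: cos h₀ = −tan ϕ · tan δ = -1.2023 ≤ −1, so the Sun never sets (polar day) and h₀ = π.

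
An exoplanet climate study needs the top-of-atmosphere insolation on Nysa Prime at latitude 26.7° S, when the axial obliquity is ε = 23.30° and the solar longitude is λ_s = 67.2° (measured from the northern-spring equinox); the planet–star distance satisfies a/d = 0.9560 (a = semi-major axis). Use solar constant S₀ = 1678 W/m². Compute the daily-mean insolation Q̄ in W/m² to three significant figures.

Solar declination: sin δ = sin ε · sin λ_s = sin 23.30° × sin 67.2° = 0.36464, so δ = +21.385°.
cos H₀ = −tan(-26.7°) tan(+21.385°) = 0.1970, H₀ = 1.3725 rad.
Bracket: H₀ sin φ sin δ + cos φ cos δ sin H₀ = 1.3725×-0.44932×0.36464 + 0.89337×0.93115×0.98041 = -0.224870 + 0.815565 = 0.590695.
Inverse-square distance factor (a/d)² = 0.9560² = 0.913936.
Q̄ = (S₀/π) × 0.913936 × [bracket] = (1678/π) × 0.913936 × 0.590695 = 288.4 W/m².

Q̄ ≈ 288 W/m²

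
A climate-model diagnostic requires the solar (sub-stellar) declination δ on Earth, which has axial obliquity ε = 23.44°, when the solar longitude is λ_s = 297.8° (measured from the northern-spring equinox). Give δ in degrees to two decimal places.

sin δ = sin ε · sin λ_s = sin 23.44° × sin 297.8° = -0.351876.
δ = arcsin(-0.351876) = -20.60°.

δ = -20.60°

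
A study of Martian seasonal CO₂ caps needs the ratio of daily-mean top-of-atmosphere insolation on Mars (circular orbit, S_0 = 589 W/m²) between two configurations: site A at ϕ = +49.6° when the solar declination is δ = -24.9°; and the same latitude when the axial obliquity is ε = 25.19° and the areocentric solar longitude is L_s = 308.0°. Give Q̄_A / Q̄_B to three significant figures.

— Configuration A (ϕ=+49.6°):
cos h₀ = −tan(+49.6°) tan(-24.900°) = 0.5454, h₀ = 0.9939 rad.
Bracket: h₀ sin ϕ sin δ + cos ϕ cos δ sin h₀ = 0.9939×0.76154×-0.42104 + 0.64812×0.90704×0.83817 = -0.318683 + 0.492736 = 0.174053.
Q̄ = (S_0/π) × [bracket] = (589/π) × 0.174053 = 32.632 W/m².
— Configuration B (ϕ=+49.6°):
sin δ = sin 25.19° × sin 308.0° = -0.33539, so δ = -19.597°.
cos h₀ = −tan(+49.6°) tan(-19.597°) = 0.4183, h₀ = 1.1392 rad.
Bracket: h₀ sin ϕ sin δ + cos ϕ cos δ sin h₀ = 1.1392×0.76154×-0.33539 + 0.64812×0.94208×0.90830 = -0.290966 + 0.554591 = 0.263625.
Q̄ = (S_0/π) × [bracket] = (589/π) × 0.263625 = 49.426 W/m².
Ratio Q̄_A / Q̄_B = 32.632 / 49.426 = 0.6602.

Q̄_A / Q̄_B ≈ 0.660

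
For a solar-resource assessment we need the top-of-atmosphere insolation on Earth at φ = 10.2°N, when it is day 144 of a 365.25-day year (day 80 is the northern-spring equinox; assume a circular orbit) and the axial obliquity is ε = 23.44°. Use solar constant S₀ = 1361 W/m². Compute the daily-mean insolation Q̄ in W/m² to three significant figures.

Solar longitude: λ_s = 360° × (144 − 80)/365.25 = 63.080°.
sin δ = sin 23.44° × sin 63.080° = 0.35468, so δ = +20.774°.
cos H₀ = −tan(+10.2°) tan(+20.774°) = -0.0683, H₀ = 1.6391 rad.
Bracket: H₀ sin φ sin δ + cos φ cos δ sin H₀ = 1.6391×0.17708×0.35468 + 0.98420×0.93499×0.99767 = 0.102947 + 0.918073 = 1.021020.
Q̄ = (S₀/π) × [bracket] = (1361/π) × 1.021020 = 442.3 W/m².

Q̄ ≈ 442 W/m²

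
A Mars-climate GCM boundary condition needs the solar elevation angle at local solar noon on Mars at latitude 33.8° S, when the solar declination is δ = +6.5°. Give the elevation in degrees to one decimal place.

At local noon the hour angle is zero, so the zenith angle equals |φ − δ| = |-33.8° − (+6.500°)| = 40.300°.
Elevation = 90° − 40.300° = 49.7°.

49.7°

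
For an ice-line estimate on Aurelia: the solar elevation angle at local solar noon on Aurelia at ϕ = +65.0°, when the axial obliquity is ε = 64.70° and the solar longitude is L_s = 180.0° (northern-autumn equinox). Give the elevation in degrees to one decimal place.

25.0°

Solar declination: sin δ = sin ε · sin L_s = sin 64.70° × sin 180.0° = 0.00000, so δ = +0.000°.
At local noon the hour angle is zero, so the zenith angle equals |ϕ − δ| = |+65.0° − (+0.000°)| = 65.000°.
Elevation = 90° − 65.000° = 25.0°.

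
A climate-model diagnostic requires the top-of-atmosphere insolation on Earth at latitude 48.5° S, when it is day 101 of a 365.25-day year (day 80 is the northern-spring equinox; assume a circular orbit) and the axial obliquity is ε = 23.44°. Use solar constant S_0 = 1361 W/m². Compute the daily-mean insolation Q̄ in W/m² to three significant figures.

Q̄ ≈ 216 W/m²

Solar longitude: L_s = 360° × (101 − 80)/365.25 = 20.698°.
sin δ = sin 23.44° × sin 20.698° = 0.14060, so δ = +8.082°.
cos h₀ = −tan(-48.5°) tan(+8.082°) = 0.1605, h₀ = 1.4096 rad.
Bracket: h₀ sin ϕ sin δ + cos ϕ cos δ sin h₀ = 1.4096×-0.74896×0.14060 + 0.66262×0.99007×0.98703 = -0.148436 + 0.647531 = 0.499095.
Q̄ = (S_0/π) × [bracket] = (1361/π) × 0.499095 = 216.2 W/m².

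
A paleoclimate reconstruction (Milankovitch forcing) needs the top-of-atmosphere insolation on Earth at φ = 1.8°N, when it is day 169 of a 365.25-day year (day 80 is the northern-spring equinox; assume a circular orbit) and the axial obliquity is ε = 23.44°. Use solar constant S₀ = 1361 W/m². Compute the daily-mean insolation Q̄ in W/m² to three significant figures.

Q̄ ≈ 406 W/m²

Solar longitude: λ_s = 360° × (169 − 80)/365.25 = 87.721°.
sin δ = sin 23.44° × sin 87.721° = 0.39747, so δ = +23.420°.
cos H₀ = −tan(+1.8°) tan(+23.420°) = -0.0136, H₀ = 1.5844 rad.
Bracket: H₀ sin φ sin δ + cos φ cos δ sin H₀ = 1.5844×0.03141×0.39747 + 0.99951×0.91761×0.99991 = 0.019780 + 0.917078 = 0.936858.
Q̄ = (S₀/π) × [bracket] = (1361/π) × 0.936858 = 405.9 W/m².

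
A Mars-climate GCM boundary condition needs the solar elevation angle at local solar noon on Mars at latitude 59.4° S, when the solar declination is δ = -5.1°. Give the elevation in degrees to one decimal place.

At local noon the hour angle is zero, so the zenith angle equals |φ − δ| = |-59.4° − (-5.100°)| = 54.300°.
Elevation = 90° − 54.300° = 35.7°.

35.7°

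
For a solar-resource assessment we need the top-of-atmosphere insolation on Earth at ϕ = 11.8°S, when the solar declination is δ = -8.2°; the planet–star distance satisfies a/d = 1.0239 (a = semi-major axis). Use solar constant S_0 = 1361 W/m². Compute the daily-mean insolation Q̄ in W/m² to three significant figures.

cos h₀ = −tan(-11.8°) tan(-8.200°) = -0.0301, h₀ = 1.6009 rad.
Bracket: h₀ sin ϕ sin δ + cos ϕ cos δ sin h₀ = 1.6009×-0.20450×-0.14263 + 0.97887×0.98978×0.99955 = 0.046695 + 0.968430 = 1.015125.
Inverse-square distance factor (a/d)² = 1.0239² = 1.048371.
Q̄ = (S_0/π) × 1.048371 × [bracket] = (1361/π) × 1.048371 × 1.015125 = 461.0 W/m².

Q̄ ≈ 461 W/m²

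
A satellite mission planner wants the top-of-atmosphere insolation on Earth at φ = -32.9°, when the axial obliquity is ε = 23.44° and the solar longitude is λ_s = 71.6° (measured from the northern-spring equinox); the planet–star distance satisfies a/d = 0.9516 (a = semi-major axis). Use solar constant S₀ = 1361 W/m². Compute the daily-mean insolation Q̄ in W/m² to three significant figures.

Solar declination: sin δ = sin ε · sin λ_s = sin 23.44° × sin 71.6° = 0.37745, so δ = +22.176°.
cos H₀ = −tan(-32.9°) tan(+22.176°) = 0.2637, H₀ = 1.3040 rad.
Bracket: H₀ sin φ sin δ + cos φ cos δ sin H₀ = 1.3040×-0.54317×0.37745 + 0.83962×0.92603×0.96461 = -0.267345 + 0.749997 = 0.482652.
Inverse-square distance factor (a/d)² = 0.9516² = 0.905543.
Q̄ = (S₀/π) × 0.905543 × [bracket] = (1361/π) × 0.905543 × 0.482652 = 189.3 W/m².

Q̄ ≈ 189 W/m²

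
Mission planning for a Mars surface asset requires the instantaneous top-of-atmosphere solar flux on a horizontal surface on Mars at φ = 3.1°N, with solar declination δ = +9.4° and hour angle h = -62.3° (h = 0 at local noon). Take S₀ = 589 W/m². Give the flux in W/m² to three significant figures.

cos θ_z = sin φ sin δ + cos φ cos δ cos h = 0.008832 + 0.457929 = 0.466761.
Flux = S₀ · cos θ_z = 589 × 0.466761 = 274.9 W/m².

275 W/m²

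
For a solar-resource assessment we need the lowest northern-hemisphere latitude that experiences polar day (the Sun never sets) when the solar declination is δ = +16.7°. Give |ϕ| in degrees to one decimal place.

|ϕ| = 73.3°

Polar day requires cos h₀ = −tan ϕ tan δ ≤ −1, i.e. tan ϕ tan δ ≥ 1.
The boundary is |tan ϕ| · |tan δ| = 1, so |ϕ| = 90° − |δ| = 90° − 16.7° = 73.3° in the northern hemisphere.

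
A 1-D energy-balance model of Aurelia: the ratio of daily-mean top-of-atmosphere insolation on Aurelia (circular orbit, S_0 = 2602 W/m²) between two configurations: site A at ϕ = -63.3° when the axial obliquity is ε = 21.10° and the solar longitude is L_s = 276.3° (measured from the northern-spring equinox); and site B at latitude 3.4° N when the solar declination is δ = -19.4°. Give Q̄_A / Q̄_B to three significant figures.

— Configuration A (ϕ=-63.3°):
Solar declination: sin δ = sin ε · sin L_s = sin 21.10° × sin 276.3° = -0.35782, so δ = -20.967°.
cos h₀ = −tan(-63.3°) tan(-20.967°) = -0.7619, h₀ = 2.4370 rad.
Bracket: h₀ sin ϕ sin δ + cos ϕ cos δ sin h₀ = 2.4370×-0.89337×-0.35782 + 0.44932×0.93379×0.64770 = 0.779025 + 0.271756 = 1.050781.
Q̄ = (S_0/π) × [bracket] = (2602/π) × 1.050781 = 870.30 W/m².
— Configuration B (ϕ=+3.4°):
cos h₀ = −tan(+3.4°) tan(-19.400°) = 0.0209, h₀ = 1.5499 rad.
Bracket: h₀ sin ϕ sin δ + cos ϕ cos δ sin h₀ = 1.5499×0.05931×-0.33216 + 0.99824×0.94322×0.99978 = -0.030534 + 0.941353 = 0.910819.
Q̄ = (S_0/π) × [bracket] = (2602/π) × 0.910819 = 754.38 W/m².
Ratio Q̄_A / Q̄_B = 870.30 / 754.38 = 1.154.

Q̄_A / Q̄_B ≈ 1.15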